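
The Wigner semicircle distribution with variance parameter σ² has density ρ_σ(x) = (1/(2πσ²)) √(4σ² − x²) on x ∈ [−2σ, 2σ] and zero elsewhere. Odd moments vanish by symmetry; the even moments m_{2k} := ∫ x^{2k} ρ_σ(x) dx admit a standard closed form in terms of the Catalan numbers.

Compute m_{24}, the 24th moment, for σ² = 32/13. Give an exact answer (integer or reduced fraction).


By the scaled semicircle moment identity, m_{2k} = σ^{2k} · C_k with k = 12.
C_12 = (1/(k+1)) · C(2k, k) = (1/13) · C(24, 12) = (1/13) · 2704156 = 208012.
σ^{2k} = (σ²)^k = (32/13)^12 = 1152921504606846976/23298085122481.

Therefore m_{24} = σ^{24} · C_12 = (1152921504606846976/23298085122481) · 208012 = 239821508016279453171712/23298085122481.


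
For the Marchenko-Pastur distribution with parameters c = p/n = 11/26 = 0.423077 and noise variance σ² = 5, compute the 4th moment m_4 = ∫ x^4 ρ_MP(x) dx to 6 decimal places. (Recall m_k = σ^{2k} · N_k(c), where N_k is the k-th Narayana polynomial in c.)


E[X⁴] = σ⁸ (1 + 6c + 6c² + c³) (fourth MP moment). With σ² = 5 (so σ⁸ = 625) and c = 11/26 = 0.423077: E[X⁴] = 625 · (1 + 6·0.423077 + 6·(0.423077)² + (0.423077)³) = 625 · 4.688154.

So E[X^4] = 2930.096438.


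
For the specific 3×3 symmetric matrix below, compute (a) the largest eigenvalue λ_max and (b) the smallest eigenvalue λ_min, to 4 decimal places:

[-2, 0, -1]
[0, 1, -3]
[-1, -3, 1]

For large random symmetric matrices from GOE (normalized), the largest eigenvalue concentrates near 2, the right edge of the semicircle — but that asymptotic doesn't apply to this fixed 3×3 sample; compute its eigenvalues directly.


Since M is real symmetric, all three eigenvalues are real; they are the roots of det(λI − M) = λ³ − (tr M) λ² + s λ − det M, where s is the sum of the principal 2×2 minors.
tr M = -2 + 1 + 1 = 0.
s = ((-2)·1 − 0²) + ((-2)·1 − (-1)²) + (1·1 − (-3)²) = -2 + (-3) + (-8) = -13.
det M (expand along row 1) = (-2)·(-8) − 0·(-3) + (-1)·1 = 15.
Characteristic polynomial: λ³ − 13λ − 15 = 0.
Substitute λ = y + (tr M)/3 = y + 0.000000 to remove the quadratic term: y³ + p·y + q = 0 with p = s − (tr M)²/3 = -13.000000 and q = −2(tr M)³/27 + (tr M)·s/3 − det M = -15.000000.
Three real roots ⇒ use the trigonometric (Viète) form: r = 2√(−p/3) = 4.163332, φ = arccos(3q/(p·r)) = arccos(0.831435) = 0.589112 rad.
y_k = r·cos(φ/3 − 2πk/3) for k = 0, 1, 2 gives y = 4.083318, -1.338177, -2.745141.
λ_k = y_k + 0.000000 gives λ = 4.0833, -1.3382, -2.7451 (check: the sum is 0.0000 = tr M).

Hence λ_max = 4.0833 and λ_min = -2.7451.


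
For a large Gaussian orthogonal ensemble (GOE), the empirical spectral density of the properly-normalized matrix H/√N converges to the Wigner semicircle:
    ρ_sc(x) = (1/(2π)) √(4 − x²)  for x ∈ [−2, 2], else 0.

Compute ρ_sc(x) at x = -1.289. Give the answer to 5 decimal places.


ρ_sc(x) = (1/(2π)) √(4 − x²). With x = -1.289:
  4 − x² = 4 − (-1.289)² = 4 − 1.661521 = 2.338479.
  √(4 − x²) = 1.529209.
  1/(2π) = 0.159155.
  ρ_sc(-1.289) = 0.159155 · 1.529209 = 0.243381.

Rounded to 5 decimal places: ρ_sc(-1.289) ≈ 0.24338.


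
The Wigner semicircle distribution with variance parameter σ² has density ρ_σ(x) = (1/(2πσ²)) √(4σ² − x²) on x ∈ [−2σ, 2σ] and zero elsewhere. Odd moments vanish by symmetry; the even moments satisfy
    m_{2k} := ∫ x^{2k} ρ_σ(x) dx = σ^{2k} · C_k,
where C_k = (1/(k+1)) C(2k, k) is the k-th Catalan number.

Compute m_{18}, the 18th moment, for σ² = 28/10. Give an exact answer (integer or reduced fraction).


By the scaled semicircle moment identity, m_{2k} = σ^{2k} · C_k with k = 9.
C_9 = (1/(k+1)) · C(2k, k) = (1/10) · C(18, 9) = (1/10) · 48620 = 4862.
σ^{2k} = (σ²)^k = (28/10)^9 = 20661046784/1953125.

Therefore m_{18} = σ^{18} · C_9 = (20661046784/1953125) · 4862 = 100454009463808/1953125.


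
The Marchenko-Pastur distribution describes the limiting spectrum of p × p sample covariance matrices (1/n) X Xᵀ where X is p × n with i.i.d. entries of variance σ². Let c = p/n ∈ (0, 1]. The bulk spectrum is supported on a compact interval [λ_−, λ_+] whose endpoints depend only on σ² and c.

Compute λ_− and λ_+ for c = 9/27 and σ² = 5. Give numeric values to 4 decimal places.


c = 9/27 = 0.333333; √c = 0.577350.
λ_− = σ² (1 − √c)² = 5 · (1 − 0.577350)² = 5 · (0.422650)² = 0.893164.
λ_+ = σ² (1 + √c)² = 5 · (1 + 0.577350)² = 5 · (1.577350)² = 12.440169.

Rounded to 4 decimal places: λ_− ≈ 0.8932, λ_+ ≈ 12.4402.


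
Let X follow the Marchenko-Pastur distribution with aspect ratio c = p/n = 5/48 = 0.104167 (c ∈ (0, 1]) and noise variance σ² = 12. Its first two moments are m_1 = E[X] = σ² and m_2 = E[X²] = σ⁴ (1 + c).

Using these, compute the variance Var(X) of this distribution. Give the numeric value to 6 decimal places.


m_1 = E[X] = σ² = 12, so m_1² = 144.
m_2 = E[X²] = σ⁴ (1 + c) = 144 · (1 + 0.104167) = 144 · 1.104167 = 159.000000.
(Note m_2 − m_1² simplifies to c · σ⁴ = 0.104167 · 144.)

Var(X) = m_2 − m_1² = 159.000000 − 144 = 15.000000.


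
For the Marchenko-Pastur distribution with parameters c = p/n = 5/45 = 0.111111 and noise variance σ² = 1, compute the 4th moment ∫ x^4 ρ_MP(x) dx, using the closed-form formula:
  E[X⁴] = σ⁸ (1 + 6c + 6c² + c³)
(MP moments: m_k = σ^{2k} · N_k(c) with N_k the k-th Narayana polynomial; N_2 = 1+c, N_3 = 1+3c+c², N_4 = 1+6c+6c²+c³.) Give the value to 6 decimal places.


E[X⁴] = σ⁸ (1 + 6c + 6c² + c³) (fourth MP moment). With σ² = 1 (so σ⁸ = 1) and c = 5/45 = 0.111111: E[X⁴] = 1 · (1 + 6·0.111111 + 6·(0.111111)² + (0.111111)³) = 1 · 1.742112.

So E[X^4] = 1.742112.


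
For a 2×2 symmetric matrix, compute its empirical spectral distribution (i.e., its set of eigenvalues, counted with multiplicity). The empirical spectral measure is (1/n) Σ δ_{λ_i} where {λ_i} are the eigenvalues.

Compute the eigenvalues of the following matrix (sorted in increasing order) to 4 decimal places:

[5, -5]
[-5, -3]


Since M is real symmetric, both eigenvalues are real; they are the roots of det(λI − M) = λ² − (tr M) λ + det M.
tr M = 5 + (-3) = 2.
det M = 5·(-3) − (-5)² = -15 − 25 = -40.
Characteristic polynomial: λ² − 2λ − 40 = 0.
Discriminant Δ = (tr M)² − 4·det M = 4 − (-160) = 164; √Δ = 12.806248.
λ = (tr M ± √Δ)/2 = (2 ± 12.806248)/2, giving (tr M − √Δ)/2 = -5.4031 and (tr M + √Δ)/2 = 7.4031.

Eigenvalues sorted in increasing order: [-5.4031, 7.4031].


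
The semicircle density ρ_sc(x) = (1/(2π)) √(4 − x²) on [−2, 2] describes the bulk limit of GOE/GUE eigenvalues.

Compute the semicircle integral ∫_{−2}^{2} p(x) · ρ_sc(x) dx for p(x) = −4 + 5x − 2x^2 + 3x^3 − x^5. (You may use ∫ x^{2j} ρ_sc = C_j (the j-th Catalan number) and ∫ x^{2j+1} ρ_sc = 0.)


Write p(x) = Σ a_i x^i, split into monomials and integrate each against ρ_sc separately.
Using ∫ x^{2j} ρ_sc = C_j = (1/(j+1)) C(2j, j) (Catalan numbers) and ∫ x^{2j+1} ρ_sc = 0 (odd monomials vanish by symmetry):
  i = 0 (even): a_0 · C_{0} = -4 · 1 = -4
  i = 1 (odd): ∫ x^1 ρ_sc = 0 (vanishes)
  i = 2 (even): a_2 · C_{1} = -2 · 1 = -2
  i = 3 (odd): ∫ x^3 ρ_sc = 0 (vanishes)
  i = 5 (odd): ∫ x^5 ρ_sc = 0 (vanishes)

Summing the contributions: ∫_{−2}^{2} p(x) ρ_sc(x) dx = (-4) + (-2) = -6.


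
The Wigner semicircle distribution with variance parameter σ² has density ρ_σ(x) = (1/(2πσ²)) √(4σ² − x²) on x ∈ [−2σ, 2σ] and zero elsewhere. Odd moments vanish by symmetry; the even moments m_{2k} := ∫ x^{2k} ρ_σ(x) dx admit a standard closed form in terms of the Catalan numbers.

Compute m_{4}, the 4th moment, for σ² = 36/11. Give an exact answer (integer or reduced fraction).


By the scaled semicircle moment identity, m_{2k} = σ^{2k} · C_k with k = 2.
C_2 = (1/(k+1)) · C(2k, k) = (1/3) · C(4, 2) = (1/3) · 6 = 2.
σ^{2k} = (σ²)^k = (36/11)^2 = 1296/121.

Therefore m_{4} = σ^{4} · C_2 = (1296/121) · 2 = 2592/121.


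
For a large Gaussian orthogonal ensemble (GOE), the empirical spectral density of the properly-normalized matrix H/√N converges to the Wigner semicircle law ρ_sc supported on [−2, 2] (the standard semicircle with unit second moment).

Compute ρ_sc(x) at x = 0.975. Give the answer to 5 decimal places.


ρ_sc(x) = (1/(2π)) √(4 − x²). With x = 0.975:
  4 − x² = 4 − (0.975)² = 4 − 0.950625 = 3.049375.
  √(4 − x²) = 1.746246.
  1/(2π) = 0.159155.
  ρ_sc(0.975) = 0.159155 · 1.746246 = 0.277924.

Rounded to 5 decimal places: ρ_sc(0.975) ≈ 0.27792.


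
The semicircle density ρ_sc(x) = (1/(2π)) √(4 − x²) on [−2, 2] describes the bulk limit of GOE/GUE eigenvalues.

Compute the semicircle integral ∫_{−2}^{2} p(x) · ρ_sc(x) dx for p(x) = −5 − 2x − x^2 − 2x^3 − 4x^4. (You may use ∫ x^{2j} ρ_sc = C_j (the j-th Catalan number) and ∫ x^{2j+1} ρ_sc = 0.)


Write p(x) = Σ a_i x^i, split into monomials and integrate each against ρ_sc separately.
Using ∫ x^{2j} ρ_sc = C_j = (1/(j+1)) C(2j, j) (Catalan numbers) and ∫ x^{2j+1} ρ_sc = 0 (odd monomials vanish by symmetry):
  i = 0 (even): a_0 · C_{0} = -5 · 1 = -5
  i = 1 (odd): ∫ x^1 ρ_sc = 0 (vanishes)
  i = 2 (even): a_2 · C_{1} = -1 · 1 = -1
  i = 3 (odd): ∫ x^3 ρ_sc = 0 (vanishes)
  i = 4 (even): a_4 · C_{2} = -4 · 2 = -8

Summing the contributions: ∫_{−2}^{2} p(x) ρ_sc(x) dx = (-5) + (-1) + (-8) = -14.


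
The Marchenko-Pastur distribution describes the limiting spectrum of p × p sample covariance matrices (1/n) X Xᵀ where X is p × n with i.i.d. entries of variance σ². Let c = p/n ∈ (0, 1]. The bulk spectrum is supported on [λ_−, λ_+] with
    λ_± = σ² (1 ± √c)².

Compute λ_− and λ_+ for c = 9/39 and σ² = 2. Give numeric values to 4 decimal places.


c = 9/39 = 0.230769; √c = 0.480384.
λ_− = σ² (1 − √c)² = 2 · (1 − 0.480384)² = 2 · (0.519616)² = 0.540001.
λ_+ = σ² (1 + √c)² = 2 · (1 + 0.480384)² = 2 · (1.480384)² = 4.383076.

Rounded to 4 decimal places: λ_− ≈ 0.5400, λ_+ ≈ 4.3831.


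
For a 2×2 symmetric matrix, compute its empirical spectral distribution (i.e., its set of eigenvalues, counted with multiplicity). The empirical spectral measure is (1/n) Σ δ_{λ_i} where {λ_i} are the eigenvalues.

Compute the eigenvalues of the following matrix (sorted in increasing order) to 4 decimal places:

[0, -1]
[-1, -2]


Since M is real symmetric, both eigenvalues are real; they are the roots of det(λI − M) = λ² − (tr M) λ + det M.
tr M = 0 + (-2) = -2.
det M = 0·(-2) − (-1)² = 0 − 1 = -1.
Characteristic polynomial: λ² + 2λ − 1 = 0.
Discriminant Δ = (tr M)² − 4·det M = 4 − (-4) = 8; √Δ = 2.828427.
λ = (tr M ± √Δ)/2 = (-2 ± 2.828427)/2, giving (tr M − √Δ)/2 = -2.4142 and (tr M + √Δ)/2 = 0.4142.

Eigenvalues sorted in increasing order: [-2.4142, 0.4142].


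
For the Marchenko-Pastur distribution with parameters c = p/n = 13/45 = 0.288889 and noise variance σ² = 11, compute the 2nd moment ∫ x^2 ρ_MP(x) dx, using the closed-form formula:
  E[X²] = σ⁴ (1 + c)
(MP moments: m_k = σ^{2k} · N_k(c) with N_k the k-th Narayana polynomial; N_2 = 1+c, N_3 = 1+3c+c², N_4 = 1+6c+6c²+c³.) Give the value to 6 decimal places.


E[X²] = σ⁴ (1 + c) (second MP moment). With σ² = 11 (so σ⁴ = 121) and c = 13/45 = 0.288889: E[X²] = 121 · (1 + 0.288889) = 121 · 1.288889.

So E[X^2] = 155.955556.


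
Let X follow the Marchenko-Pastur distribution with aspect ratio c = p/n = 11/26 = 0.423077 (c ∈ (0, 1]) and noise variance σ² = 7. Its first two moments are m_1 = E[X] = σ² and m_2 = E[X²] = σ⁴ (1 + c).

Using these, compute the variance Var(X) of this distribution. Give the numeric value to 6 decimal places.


m_1 = E[X] = σ² = 7, so m_1² = 49.
m_2 = E[X²] = σ⁴ (1 + c) = 49 · (1 + 0.423077) = 49 · 1.423077 = 69.730769.
(Note m_2 − m_1² simplifies to c · σ⁴ = 0.423077 · 49.)

Var(X) = m_2 − m_1² = 69.730769 − 49 = 20.730769.


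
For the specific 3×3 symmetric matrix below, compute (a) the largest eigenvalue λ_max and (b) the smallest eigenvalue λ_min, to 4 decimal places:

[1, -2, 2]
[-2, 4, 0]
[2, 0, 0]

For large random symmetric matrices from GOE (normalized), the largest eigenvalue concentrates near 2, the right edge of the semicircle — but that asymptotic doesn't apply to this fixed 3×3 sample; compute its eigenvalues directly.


Since M is real symmetric, all three eigenvalues are real; they are the roots of det(λI − M) = λ³ − (tr M) λ² + s λ − det M, where s is the sum of the principal 2×2 minors.
tr M = 1 + 4 + 0 = 5.
s = (1·4 − (-2)²) + (1·0 − 2²) + (4·0 − 0²) = 0 + (-4) + 0 = -4.
det M (expand along row 1) = 1·0 − (-2)·0 + 2·(-8) = -16.
Characteristic polynomial: λ³ − 5λ² − 4λ + 16 = 0.
Substitute λ = y + (tr M)/3 = y + 1.666667 to remove the quadratic term: y³ + p·y + q = 0 with p = s − (tr M)²/3 = -12.333333 and q = −2(tr M)³/27 + (tr M)·s/3 − det M = 0.074074.
Three real roots ⇒ use the trigonometric (Viète) form: r = 2√(−p/3) = 4.055175, φ = arccos(3q/(p·r)) = arccos(-0.004443) = 1.575240 rad.
y_k = r·cos(φ/3 − 2πk/3) for k = 0, 1, 2 gives y = 3.508878, 0.006006, -3.514884.
λ_k = y_k + 1.666667 gives λ = 5.1755, 1.6727, -1.8482 (check: the sum is 5.0000 = tr M).

Hence λ_max = 5.1755 and λ_min = -1.8482.


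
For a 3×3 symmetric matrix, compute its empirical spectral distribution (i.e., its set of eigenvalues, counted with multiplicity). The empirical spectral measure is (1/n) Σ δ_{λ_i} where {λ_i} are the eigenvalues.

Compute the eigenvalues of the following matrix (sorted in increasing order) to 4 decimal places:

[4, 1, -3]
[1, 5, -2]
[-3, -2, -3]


Since M is real symmetric, all three eigenvalues are real; they are the roots of det(λI − M) = λ³ − (tr M) λ² + s λ − det M, where s is the sum of the principal 2×2 minors.
tr M = 4 + 5 + (-3) = 6.
s = (4·5 − 1²) + (4·(-3) − (-3)²) + (5·(-3) − (-2)²) = 19 + (-21) + (-19) = -21.
det M (expand along row 1) = 4·(-19) − 1·(-9) + (-3)·13 = -106.
Characteristic polynomial: λ³ − 6λ² − 21λ + 106 = 0.
Substitute λ = y + (tr M)/3 = y + 2.000000 to remove the quadratic term: y³ + p·y + q = 0 with p = s − (tr M)²/3 = -33.000000 and q = −2(tr M)³/27 + (tr M)·s/3 − det M = 48.000000.
Three real roots ⇒ use the trigonometric (Viète) form: r = 2√(−p/3) = 6.633250, φ = arccos(3q/(p·r)) = arccos(-0.657843) = 2.288747 rad.
y_k = r·cos(φ/3 − 2πk/3) for k = 0, 1, 2 gives y = 4.794673, 1.572340, -6.367013.
λ_k = y_k + 2.000000 gives λ = 6.7947, 3.5723, -4.3670 (check: the sum is 6.0000 = tr M).

Eigenvalues sorted in increasing order: [-4.3670, 3.5723, 6.7947].


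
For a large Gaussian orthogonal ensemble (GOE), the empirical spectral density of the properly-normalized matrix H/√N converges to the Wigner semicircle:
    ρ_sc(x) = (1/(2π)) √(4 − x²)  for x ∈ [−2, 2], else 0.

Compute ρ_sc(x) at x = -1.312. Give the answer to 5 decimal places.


ρ_sc(x) = (1/(2π)) √(4 − x²). With x = -1.312:
  4 − x² = 4 − (-1.312)² = 4 − 1.721344 = 2.278656.
  √(4 − x²) = 1.509522.
  1/(2π) = 0.159155.
  ρ_sc(-1.312) = 0.159155 · 1.509522 = 0.240248.

Rounded to 5 decimal places: ρ_sc(-1.312) ≈ 0.24025.


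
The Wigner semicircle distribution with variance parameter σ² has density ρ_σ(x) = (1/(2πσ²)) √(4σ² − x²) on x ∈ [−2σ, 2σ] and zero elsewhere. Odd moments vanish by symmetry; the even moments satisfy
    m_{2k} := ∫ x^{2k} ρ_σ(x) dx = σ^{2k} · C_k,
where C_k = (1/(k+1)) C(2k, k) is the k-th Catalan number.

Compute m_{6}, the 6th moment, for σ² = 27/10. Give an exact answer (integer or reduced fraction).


By the scaled semicircle moment identity, m_{2k} = σ^{2k} · C_k with k = 3.
C_3 = (1/(k+1)) · C(2k, k) = (1/4) · C(6, 3) = (1/4) · 20 = 5.
σ^{2k} = (σ²)^k = (27/10)^3 = 19683/1000.

Therefore m_{6} = σ^{6} · C_3 = (19683/1000) · 5 = 19683/200.


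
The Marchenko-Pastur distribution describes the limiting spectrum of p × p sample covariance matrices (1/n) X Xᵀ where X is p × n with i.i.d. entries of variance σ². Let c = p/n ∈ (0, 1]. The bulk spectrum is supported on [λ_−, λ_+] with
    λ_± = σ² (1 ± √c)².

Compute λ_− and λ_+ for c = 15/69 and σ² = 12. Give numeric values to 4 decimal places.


c = 15/69 = 0.217391; √c = 0.466252.
λ_− = σ² (1 − √c)² = 12 · (1 − 0.466252)² = 12 · (0.533748)² = 3.418638.
λ_+ = σ² (1 + √c)² = 12 · (1 + 0.466252)² = 12 · (1.466252)² = 25.798753.

Rounded to 4 decimal places: λ_− ≈ 3.4186, λ_+ ≈ 25.7988.


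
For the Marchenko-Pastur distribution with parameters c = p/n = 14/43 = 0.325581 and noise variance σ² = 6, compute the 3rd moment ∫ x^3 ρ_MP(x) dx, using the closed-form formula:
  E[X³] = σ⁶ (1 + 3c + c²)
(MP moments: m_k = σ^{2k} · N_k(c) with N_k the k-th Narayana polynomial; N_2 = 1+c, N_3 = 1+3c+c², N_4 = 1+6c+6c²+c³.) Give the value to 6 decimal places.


E[X³] = σ⁶ (1 + 3c + c²) (third MP moment). With σ² = 6 (so σ⁶ = 216) and c = 14/43 = 0.325581: E[X³] = 216 · (1 + 3·0.325581 + (0.325581)²) = 216 · 2.082747.

So E[X^3] = 449.873445.


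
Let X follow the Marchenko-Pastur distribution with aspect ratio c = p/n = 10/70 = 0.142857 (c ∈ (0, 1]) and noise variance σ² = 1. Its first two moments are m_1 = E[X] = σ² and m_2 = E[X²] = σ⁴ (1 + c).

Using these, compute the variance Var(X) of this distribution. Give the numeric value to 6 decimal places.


m_1 = E[X] = σ² = 1, so m_1² = 1.
m_2 = E[X²] = σ⁴ (1 + c) = 1 · (1 + 0.142857) = 1 · 1.142857 = 1.142857.
(Note m_2 − m_1² simplifies to c · σ⁴ = 0.142857 · 1.)

Var(X) = m_2 − m_1² = 1.142857 − 1 = 0.142857.


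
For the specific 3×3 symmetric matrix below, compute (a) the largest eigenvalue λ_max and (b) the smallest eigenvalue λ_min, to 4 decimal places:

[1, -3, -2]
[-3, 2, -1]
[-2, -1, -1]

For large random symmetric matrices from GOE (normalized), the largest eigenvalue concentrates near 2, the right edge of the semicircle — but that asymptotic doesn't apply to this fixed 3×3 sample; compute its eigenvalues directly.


Since M is real symmetric, all three eigenvalues are real; they are the roots of det(λI − M) = λ³ − (tr M) λ² + s λ − det M, where s is the sum of the principal 2×2 minors.
tr M = 1 + 2 + (-1) = 2.
s = (1·2 − (-3)²) + (1·(-1) − (-2)²) + (2·(-1) − (-1)²) = -7 + (-5) + (-3) = -15.
det M (expand along row 1) = 1·(-3) − (-3)·1 + (-2)·7 = -14.
Characteristic polynomial: λ³ − 2λ² − 15λ + 14 = 0.
Substitute λ = y + (tr M)/3 = y + 0.666667 to remove the quadratic term: y³ + p·y + q = 0 with p = s − (tr M)²/3 = -16.333333 and q = −2(tr M)³/27 + (tr M)·s/3 − det M = 3.407407.
Three real roots ⇒ use the trigonometric (Viète) form: r = 2√(−p/3) = 4.666667, φ = arccos(3q/(p·r)) = arccos(-0.134111) = 1.705312 rad.
y_k = r·cos(φ/3 − 2πk/3) for k = 0, 1, 2 gives y = 3.932801, 0.209177, -4.141978.
λ_k = y_k + 0.666667 gives λ = 4.5995, 0.8758, -3.4753 (check: the sum is 2.0000 = tr M).

Hence λ_max = 4.5995 and λ_min = -3.4753.


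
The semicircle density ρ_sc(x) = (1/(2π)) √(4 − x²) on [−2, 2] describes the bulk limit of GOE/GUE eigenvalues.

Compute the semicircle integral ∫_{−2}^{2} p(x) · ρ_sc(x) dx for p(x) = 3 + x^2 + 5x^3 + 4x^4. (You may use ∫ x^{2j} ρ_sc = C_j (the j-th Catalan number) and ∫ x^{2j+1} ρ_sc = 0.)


Write p(x) = Σ a_i x^i, split into monomials and integrate each against ρ_sc separately.
Using ∫ x^{2j} ρ_sc = C_j = (1/(j+1)) C(2j, j) (Catalan numbers) and ∫ x^{2j+1} ρ_sc = 0 (odd monomials vanish by symmetry):
  i = 0 (even): a_0 · C_{0} = 3 · 1 = 3
  i = 2 (even): a_2 · C_{1} = 1 · 1 = 1
  i = 3 (odd): ∫ x^3 ρ_sc = 0 (vanishes)
  i = 4 (even): a_4 · C_{2} = 4 · 2 = 8

Summing the contributions: ∫_{−2}^{2} p(x) ρ_sc(x) dx = 3 + 1 + 8 = 12.


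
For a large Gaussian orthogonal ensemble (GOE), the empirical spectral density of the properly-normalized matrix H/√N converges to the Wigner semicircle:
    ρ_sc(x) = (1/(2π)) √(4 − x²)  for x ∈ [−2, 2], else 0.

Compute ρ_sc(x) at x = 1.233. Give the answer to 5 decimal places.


ρ_sc(x) = (1/(2π)) √(4 − x²). With x = 1.233:
  4 − x² = 4 − (1.233)² = 4 − 1.520289 = 2.479711.
  √(4 − x²) = 1.574710.
  1/(2π) = 0.159155.
  ρ_sc(1.233) = 0.159155 · 1.574710 = 0.250623.

Rounded to 5 decimal places: ρ_sc(1.233) ≈ 0.25062.


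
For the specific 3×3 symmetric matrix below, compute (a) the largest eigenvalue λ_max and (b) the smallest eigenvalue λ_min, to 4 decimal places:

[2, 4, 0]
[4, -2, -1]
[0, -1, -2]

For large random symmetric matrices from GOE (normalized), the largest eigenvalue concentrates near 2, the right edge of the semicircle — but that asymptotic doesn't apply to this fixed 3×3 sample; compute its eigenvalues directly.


Since M is real symmetric, all three eigenvalues are real; they are the roots of det(λI − M) = λ³ − (tr M) λ² + s λ − det M, where s is the sum of the principal 2×2 minors.
tr M = 2 + (-2) + (-2) = -2.
s = (2·(-2) − 4²) + (2·(-2) − 0²) + ((-2)·(-2) − (-1)²) = -20 + (-4) + 3 = -21.
det M (expand along row 1) = 2·3 − 4·(-8) + 0·(-4) = 38.
Characteristic polynomial: λ³ + 2λ² − 21λ − 38 = 0.
Substitute λ = y + (tr M)/3 = y − 0.666667 to remove the quadratic term: y³ + p·y + q = 0 with p = s − (tr M)²/3 = -22.333333 and q = −2(tr M)³/27 + (tr M)·s/3 − det M = -23.407407.
Three real roots ⇒ use the trigonometric (Viète) form: r = 2√(−p/3) = 5.456902, φ = arccos(3q/(p·r)) = arccos(0.576202) = 0.956722 rad.
y_k = r·cos(φ/3 − 2πk/3) for k = 0, 1, 2 gives y = 5.181757, -1.109197, -4.072560.
λ_k = y_k − 0.666667 gives λ = 4.5151, -1.7759, -4.7392 (check: the sum is -2.0000 = tr M).

Hence λ_max = 4.5151 and λ_min = -4.7392.


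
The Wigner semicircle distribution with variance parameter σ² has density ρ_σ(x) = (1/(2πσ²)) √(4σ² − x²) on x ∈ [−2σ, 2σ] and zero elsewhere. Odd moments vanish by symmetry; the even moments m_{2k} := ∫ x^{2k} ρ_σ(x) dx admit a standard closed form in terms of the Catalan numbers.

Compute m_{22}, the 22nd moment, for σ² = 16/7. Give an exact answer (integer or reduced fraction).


By the scaled semicircle moment identity, m_{2k} = σ^{2k} · C_k with k = 11.
C_11 = (1/(k+1)) · C(2k, k) = (1/12) · C(22, 11) = (1/12) · 705432 = 58786.
σ^{2k} = (σ²)^k = (16/7)^11 = 17592186044416/1977326743.

Therefore m_{22} = σ^{22} · C_11 = (17592186044416/1977326743) · 58786 = 147739178401005568/282475249.


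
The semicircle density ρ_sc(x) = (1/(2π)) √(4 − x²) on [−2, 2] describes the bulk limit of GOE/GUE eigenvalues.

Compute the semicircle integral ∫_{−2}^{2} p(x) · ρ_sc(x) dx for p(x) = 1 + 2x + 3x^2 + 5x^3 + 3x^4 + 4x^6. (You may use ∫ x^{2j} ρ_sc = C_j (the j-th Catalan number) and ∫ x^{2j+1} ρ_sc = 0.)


Write p(x) = Σ a_i x^i, split into monomials and integrate each against ρ_sc separately.
Using ∫ x^{2j} ρ_sc = C_j = (1/(j+1)) C(2j, j) (Catalan numbers) and ∫ x^{2j+1} ρ_sc = 0 (odd monomials vanish by symmetry):
  i = 0 (even): a_0 · C_{0} = 1 · 1 = 1
  i = 1 (odd): ∫ x^1 ρ_sc = 0 (vanishes)
  i = 2 (even): a_2 · C_{1} = 3 · 1 = 3
  i = 3 (odd): ∫ x^3 ρ_sc = 0 (vanishes)
  i = 4 (even): a_4 · C_{2} = 3 · 2 = 6
  i = 6 (even): a_6 · C_{3} = 4 · 5 = 20

Summing the contributions: ∫_{−2}^{2} p(x) ρ_sc(x) dx = 1 + 3 + 6 + 20 = 30.


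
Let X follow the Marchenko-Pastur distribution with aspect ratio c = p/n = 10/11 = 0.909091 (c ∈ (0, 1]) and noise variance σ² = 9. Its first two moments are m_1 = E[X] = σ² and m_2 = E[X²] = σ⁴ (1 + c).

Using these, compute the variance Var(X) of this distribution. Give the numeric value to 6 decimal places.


m_1 = E[X] = σ² = 9, so m_1² = 81.
m_2 = E[X²] = σ⁴ (1 + c) = 81 · (1 + 0.909091) = 81 · 1.909091 = 154.636364.
(Note m_2 − m_1² simplifies to c · σ⁴ = 0.909091 · 81.)

Var(X) = m_2 − m_1² = 154.636364 − 81 = 73.636364.


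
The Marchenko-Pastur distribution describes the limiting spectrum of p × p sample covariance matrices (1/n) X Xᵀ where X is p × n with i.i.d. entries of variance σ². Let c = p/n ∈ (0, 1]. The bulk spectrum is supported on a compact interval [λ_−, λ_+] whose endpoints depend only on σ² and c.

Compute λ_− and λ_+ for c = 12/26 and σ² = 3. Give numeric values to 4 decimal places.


c = 12/26 = 0.461538; √c = 0.679366.
λ_− = σ² (1 − √c)² = 3 · (1 − 0.679366)² = 3 · (0.320634)² = 0.308418.
λ_+ = σ² (1 + √c)² = 3 · (1 + 0.679366)² = 3 · (1.679366)² = 8.460813.

Rounded to 4 decimal places: λ_− ≈ 0.3084, λ_+ ≈ 8.4608.


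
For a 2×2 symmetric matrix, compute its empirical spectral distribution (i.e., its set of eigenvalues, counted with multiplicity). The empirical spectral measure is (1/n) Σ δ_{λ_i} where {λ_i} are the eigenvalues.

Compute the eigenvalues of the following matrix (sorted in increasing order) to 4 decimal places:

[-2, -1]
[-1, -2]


Since M is real symmetric, both eigenvalues are real; they are the roots of det(λI − M) = λ² − (tr M) λ + det M.
tr M = -2 + (-2) = -4.
det M = (-2)·(-2) − (-1)² = 4 − 1 = 3.
Characteristic polynomial: λ² + 4λ + 3 = 0.
Discriminant Δ = (tr M)² − 4·det M = 16 − 12 = 4; √Δ = 2.000000.
λ = (tr M ± √Δ)/2 = (-4 ± 2.000000)/2, giving (tr M − √Δ)/2 = -3.0000 and (tr M + √Δ)/2 = -1.0000.

Eigenvalues sorted in increasing order: [-3.0000, -1.0000].


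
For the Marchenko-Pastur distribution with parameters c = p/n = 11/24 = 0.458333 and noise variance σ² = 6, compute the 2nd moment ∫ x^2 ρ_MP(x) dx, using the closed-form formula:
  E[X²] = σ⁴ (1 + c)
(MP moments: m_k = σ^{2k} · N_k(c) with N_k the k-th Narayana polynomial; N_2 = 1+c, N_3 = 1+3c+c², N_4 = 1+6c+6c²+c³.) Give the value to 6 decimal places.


E[X²] = σ⁴ (1 + c) (second MP moment). With σ² = 6 (so σ⁴ = 36) and c = 11/24 = 0.458333: E[X²] = 36 · (1 + 0.458333) = 36 · 1.458333.

So E[X^2] = 52.500000.


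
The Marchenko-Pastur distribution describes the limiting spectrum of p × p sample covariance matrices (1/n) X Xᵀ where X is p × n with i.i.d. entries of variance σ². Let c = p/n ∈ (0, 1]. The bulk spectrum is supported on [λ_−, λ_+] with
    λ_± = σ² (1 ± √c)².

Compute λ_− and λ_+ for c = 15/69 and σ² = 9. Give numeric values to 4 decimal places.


c = 15/69 = 0.217391; √c = 0.466252.
λ_− = σ² (1 − √c)² = 9 · (1 − 0.466252)² = 9 · (0.533748)² = 2.563978.
λ_+ = σ² (1 + √c)² = 9 · (1 + 0.466252)² = 9 · (1.466252)² = 19.349065.

Rounded to 4 decimal places: λ_− ≈ 2.5640, λ_+ ≈ 19.3491.


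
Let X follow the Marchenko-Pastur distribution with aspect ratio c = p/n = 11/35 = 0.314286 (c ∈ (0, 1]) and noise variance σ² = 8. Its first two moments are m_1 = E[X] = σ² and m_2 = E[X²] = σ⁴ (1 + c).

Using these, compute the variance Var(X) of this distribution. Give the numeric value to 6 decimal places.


m_1 = E[X] = σ² = 8, so m_1² = 64.
m_2 = E[X²] = σ⁴ (1 + c) = 64 · (1 + 0.314286) = 64 · 1.314286 = 84.114286.
(Note m_2 − m_1² simplifies to c · σ⁴ = 0.314286 · 64.)

Var(X) = m_2 − m_1² = 84.114286 − 64 = 20.114286.


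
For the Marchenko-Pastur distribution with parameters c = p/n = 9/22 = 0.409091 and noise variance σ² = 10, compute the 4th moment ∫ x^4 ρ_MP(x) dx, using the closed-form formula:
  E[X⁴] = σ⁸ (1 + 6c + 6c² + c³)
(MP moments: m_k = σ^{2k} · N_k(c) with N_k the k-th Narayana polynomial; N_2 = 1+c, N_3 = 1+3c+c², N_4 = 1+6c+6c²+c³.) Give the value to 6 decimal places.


E[X⁴] = σ⁸ (1 + 6c + 6c² + c³) (fourth MP moment). With σ² = 10 (so σ⁸ = 10000) and c = 9/22 = 0.409091: E[X⁴] = 10000 · (1 + 6·0.409091 + 6·(0.409091)² + (0.409091)³) = 10000 · 4.527141.

So E[X^4] = 45271.412472.


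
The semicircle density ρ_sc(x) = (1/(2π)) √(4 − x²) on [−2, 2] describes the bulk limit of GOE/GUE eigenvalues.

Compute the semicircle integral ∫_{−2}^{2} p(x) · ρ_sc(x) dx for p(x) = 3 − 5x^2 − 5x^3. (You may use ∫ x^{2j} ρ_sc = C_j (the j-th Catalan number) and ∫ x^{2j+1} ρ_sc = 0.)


Write p(x) = Σ a_i x^i, split into monomials and integrate each against ρ_sc separately.
Using ∫ x^{2j} ρ_sc = C_j = (1/(j+1)) C(2j, j) (Catalan numbers) and ∫ x^{2j+1} ρ_sc = 0 (odd monomials vanish by symmetry):
  i = 0 (even): a_0 · C_{0} = 3 · 1 = 3
  i = 2 (even): a_2 · C_{1} = -5 · 1 = -5
  i = 3 (odd): ∫ x^3 ρ_sc = 0 (vanishes)

Summing the contributions: ∫_{−2}^{2} p(x) ρ_sc(x) dx = 3 + (-5) = -2.


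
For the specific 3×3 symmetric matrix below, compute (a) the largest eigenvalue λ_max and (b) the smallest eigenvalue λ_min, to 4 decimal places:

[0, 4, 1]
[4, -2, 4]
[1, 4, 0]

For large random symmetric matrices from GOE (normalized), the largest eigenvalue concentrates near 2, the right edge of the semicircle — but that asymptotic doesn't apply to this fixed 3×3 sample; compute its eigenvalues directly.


Since M is real symmetric, all three eigenvalues are real; they are the roots of det(λI − M) = λ³ − (tr M) λ² + s λ − det M, where s is the sum of the principal 2×2 minors.
tr M = 0 + (-2) + 0 = -2.
s = (0·(-2) − 4²) + (0·0 − 1²) + ((-2)·0 − 4²) = -16 + (-1) + (-16) = -33.
det M (expand along row 1) = 0·(-16) − 4·(-4) + 1·18 = 34.
Characteristic polynomial: λ³ + 2λ² − 33λ − 34 = 0.
Substitute λ = y + (tr M)/3 = y − 0.666667 to remove the quadratic term: y³ + p·y + q = 0 with p = s − (tr M)²/3 = -34.333333 and q = −2(tr M)³/27 + (tr M)·s/3 − det M = -11.407407.
Three real roots ⇒ use the trigonometric (Viète) form: r = 2√(−p/3) = 6.765928, φ = arccos(3q/(p·r)) = arccos(0.147321) = 1.422937 rad.
y_k = r·cos(φ/3 − 2πk/3) for k = 0, 1, 2 gives y = 6.019017, -0.333333, -5.685683.
λ_k = y_k − 0.666667 gives λ = 5.3523, -1.0000, -6.3523 (check: the sum is -2.0000 = tr M).

Hence λ_max = 5.3523 and λ_min = -6.3523.


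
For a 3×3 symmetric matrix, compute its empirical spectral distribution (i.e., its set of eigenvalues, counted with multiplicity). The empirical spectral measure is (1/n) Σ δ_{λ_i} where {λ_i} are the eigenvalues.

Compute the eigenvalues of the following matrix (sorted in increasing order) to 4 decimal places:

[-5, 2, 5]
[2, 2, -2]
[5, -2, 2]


Since M is real symmetric, all three eigenvalues are real; they are the roots of det(λI − M) = λ³ − (tr M) λ² + s λ − det M, where s is the sum of the principal 2×2 minors.
tr M = -5 + 2 + 2 = -1.
s = ((-5)·2 − 2²) + ((-5)·2 − 5²) + (2·2 − (-2)²) = -14 + (-35) + 0 = -49.
det M (expand along row 1) = (-5)·0 − 2·14 + 5·(-14) = -98.
Characteristic polynomial: λ³ + λ² − 49λ + 98 = 0.
Substitute λ = y + (tr M)/3 = y − 0.333333 to remove the quadratic term: y³ + p·y + q = 0 with p = s − (tr M)²/3 = -49.333333 and q = −2(tr M)³/27 + (tr M)·s/3 − det M = 114.407407.
Three real roots ⇒ use the trigonometric (Viète) form: r = 2√(−p/3) = 8.110350, φ = arccos(3q/(p·r)) = arccos(-0.857818) = 2.601806 rad.
y_k = r·cos(φ/3 − 2πk/3) for k = 0, 1, 2 gives y = 5.246681, 2.732739, -7.979420.
λ_k = y_k − 0.333333 gives λ = 4.9133, 2.3994, -8.3128 (check: the sum is -1.0000 = tr M).

Eigenvalues sorted in increasing order: [-8.3128, 2.3994, 4.9133].


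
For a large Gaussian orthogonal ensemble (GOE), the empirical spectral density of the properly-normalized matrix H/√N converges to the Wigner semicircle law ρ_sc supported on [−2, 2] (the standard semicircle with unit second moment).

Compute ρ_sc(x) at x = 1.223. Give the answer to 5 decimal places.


ρ_sc(x) = (1/(2π)) √(4 − x²). With x = 1.223:
  4 − x² = 4 − (1.223)² = 4 − 1.495729 = 2.504271.
  √(4 − x²) = 1.582489.
  1/(2π) = 0.159155.
  ρ_sc(1.223) = 0.159155 · 1.582489 = 0.251861.

Rounded to 5 decimal places: ρ_sc(1.223) ≈ 0.25186.


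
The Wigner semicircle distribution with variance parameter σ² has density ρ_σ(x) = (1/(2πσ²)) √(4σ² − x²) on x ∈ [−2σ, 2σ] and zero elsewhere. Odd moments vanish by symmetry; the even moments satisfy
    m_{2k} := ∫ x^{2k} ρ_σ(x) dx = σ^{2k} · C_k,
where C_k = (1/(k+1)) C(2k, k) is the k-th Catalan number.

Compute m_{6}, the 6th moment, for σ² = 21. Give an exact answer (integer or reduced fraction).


By the scaled semicircle moment identity, m_{2k} = σ^{2k} · C_k with k = 3.
C_3 = (1/(k+1)) · C(2k, k) = (1/4) · C(6, 3) = (1/4) · 20 = 5.
σ^{2k} = (σ²)^k = (21)^3 = 9261.

Therefore m_{6} = σ^{6} · C_3 = 9261 · 5 = 46305.


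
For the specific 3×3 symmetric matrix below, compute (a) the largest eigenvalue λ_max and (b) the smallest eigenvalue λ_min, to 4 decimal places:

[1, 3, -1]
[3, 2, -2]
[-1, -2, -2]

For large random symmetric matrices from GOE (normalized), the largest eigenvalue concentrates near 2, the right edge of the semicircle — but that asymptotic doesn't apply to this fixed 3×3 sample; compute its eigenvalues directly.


Since M is real symmetric, all three eigenvalues are real; they are the roots of det(λI − M) = λ³ − (tr M) λ² + s λ − det M, where s is the sum of the principal 2×2 minors.
tr M = 1 + 2 + (-2) = 1.
s = (1·2 − 3²) + (1·(-2) − (-1)²) + (2·(-2) − (-2)²) = -7 + (-3) + (-8) = -18.
det M (expand along row 1) = 1·(-8) − 3·(-8) + (-1)·(-4) = 20.
Characteristic polynomial: λ³ − λ² − 18λ − 20 = 0.
Substitute λ = y + (tr M)/3 = y + 0.333333 to remove the quadratic term: y³ + p·y + q = 0 with p = s − (tr M)²/3 = -18.333333 and q = −2(tr M)³/27 + (tr M)·s/3 − det M = -26.074074.
Three real roots ⇒ use the trigonometric (Viète) form: r = 2√(−p/3) = 4.944132, φ = arccos(3q/(p·r)) = arccos(0.862976) = 0.529666 rad.
y_k = r·cos(φ/3 − 2πk/3) for k = 0, 1, 2 gives y = 4.867274, -1.681593, -3.185680.
λ_k = y_k + 0.333333 gives λ = 5.2006, -1.3483, -2.8523 (check: the sum is 1.0000 = tr M).

Hence λ_max = 5.2006 and λ_min = -2.8523.


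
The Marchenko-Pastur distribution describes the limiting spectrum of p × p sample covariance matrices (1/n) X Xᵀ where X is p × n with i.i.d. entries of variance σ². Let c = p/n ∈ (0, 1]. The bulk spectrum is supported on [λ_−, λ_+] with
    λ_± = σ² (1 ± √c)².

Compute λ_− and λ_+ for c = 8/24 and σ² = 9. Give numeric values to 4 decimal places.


c = 8/24 = 0.333333; √c = 0.577350.
λ_− = σ² (1 − √c)² = 9 · (1 − 0.577350)² = 9 · (0.422650)² = 1.607695.
λ_+ = σ² (1 + √c)² = 9 · (1 + 0.577350)² = 9 · (1.577350)² = 22.392305.

Rounded to 4 decimal places: λ_− ≈ 1.6077, λ_+ ≈ 22.3923.


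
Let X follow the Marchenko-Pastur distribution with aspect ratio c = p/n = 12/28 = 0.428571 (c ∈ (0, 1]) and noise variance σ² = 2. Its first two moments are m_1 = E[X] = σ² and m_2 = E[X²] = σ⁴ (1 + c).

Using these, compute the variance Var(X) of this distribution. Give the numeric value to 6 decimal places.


m_1 = E[X] = σ² = 2, so m_1² = 4.
m_2 = E[X²] = σ⁴ (1 + c) = 4 · (1 + 0.428571) = 4 · 1.428571 = 5.714286.
(Note m_2 − m_1² simplifies to c · σ⁴ = 0.428571 · 4.)

Var(X) = m_2 − m_1² = 5.714286 − 4 = 1.714286.


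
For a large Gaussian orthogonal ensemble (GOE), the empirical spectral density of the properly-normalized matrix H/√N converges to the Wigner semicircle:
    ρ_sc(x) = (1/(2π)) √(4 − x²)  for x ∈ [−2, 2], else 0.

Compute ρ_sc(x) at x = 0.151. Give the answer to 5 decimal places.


ρ_sc(x) = (1/(2π)) √(4 − x²). With x = 0.151:
  4 − x² = 4 − (0.151)² = 4 − 0.022801 = 3.977199.
  √(4 − x²) = 1.994292.
  1/(2π) = 0.159155.
  ρ_sc(0.151) = 0.159155 · 1.994292 = 0.317401.

Rounded to 5 decimal places: ρ_sc(0.151) ≈ 0.31740.


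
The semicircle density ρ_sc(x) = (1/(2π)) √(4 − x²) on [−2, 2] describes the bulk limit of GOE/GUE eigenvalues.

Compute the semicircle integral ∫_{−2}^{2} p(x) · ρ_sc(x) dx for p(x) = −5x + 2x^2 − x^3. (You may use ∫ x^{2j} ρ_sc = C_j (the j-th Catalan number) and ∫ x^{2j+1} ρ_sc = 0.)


Write p(x) = Σ a_i x^i, split into monomials and integrate each against ρ_sc separately.
Using ∫ x^{2j} ρ_sc = C_j = (1/(j+1)) C(2j, j) (Catalan numbers) and ∫ x^{2j+1} ρ_sc = 0 (odd monomials vanish by symmetry):
  i = 1 (odd): ∫ x^1 ρ_sc = 0 (vanishes)
  i = 2 (even): a_2 · C_{1} = 2 · 1 = 2
  i = 3 (odd): ∫ x^3 ρ_sc = 0 (vanishes)

Summing the contributions: ∫_{−2}^{2} p(x) ρ_sc(x) dx = 2.


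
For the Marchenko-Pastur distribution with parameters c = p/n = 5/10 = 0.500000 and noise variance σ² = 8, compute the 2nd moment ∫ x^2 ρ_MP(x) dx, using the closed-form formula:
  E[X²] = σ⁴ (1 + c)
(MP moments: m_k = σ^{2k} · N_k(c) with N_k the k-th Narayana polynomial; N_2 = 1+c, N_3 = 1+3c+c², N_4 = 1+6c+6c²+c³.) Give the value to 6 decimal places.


E[X²] = σ⁴ (1 + c) (second MP moment). With σ² = 8 (so σ⁴ = 64) and c = 5/10 = 0.500000: E[X²] = 64 · (1 + 0.500000) = 64 · 1.500000.

So E[X^2] = 96.000000.


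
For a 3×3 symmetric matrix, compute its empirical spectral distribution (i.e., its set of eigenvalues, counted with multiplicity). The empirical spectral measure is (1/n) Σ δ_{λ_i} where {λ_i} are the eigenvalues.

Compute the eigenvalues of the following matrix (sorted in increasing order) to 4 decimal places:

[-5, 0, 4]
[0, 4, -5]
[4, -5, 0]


Since M is real symmetric, all three eigenvalues are real; they are the roots of det(λI − M) = λ³ − (tr M) λ² + s λ − det M, where s is the sum of the principal 2×2 minors.
tr M = -5 + 4 + 0 = -1.
s = ((-5)·4 − 0²) + ((-5)·0 − 4²) + (4·0 − (-5)²) = -20 + (-16) + (-25) = -61.
det M (expand along row 1) = (-5)·(-25) − 0·20 + 4·(-16) = 61.
Characteristic polynomial: λ³ + λ² − 61λ − 61 = 0.
Substitute λ = y + (tr M)/3 = y − 0.333333 to remove the quadratic term: y³ + p·y + q = 0 with p = s − (tr M)²/3 = -61.333333 and q = −2(tr M)³/27 + (tr M)·s/3 − det M = -40.592593.
Three real roots ⇒ use the trigonometric (Viète) form: r = 2√(−p/3) = 9.043107, φ = arccos(3q/(p·r)) = arccos(0.219560) = 1.349433 rad.
y_k = r·cos(φ/3 − 2πk/3) for k = 0, 1, 2 gives y = 8.143583, -0.666667, -7.476916.
λ_k = y_k − 0.333333 gives λ = 7.8102, -1.0000, -7.8102 (check: the sum is -1.0000 = tr M).

Eigenvalues sorted in increasing order: [-7.8102, -1.0000, 7.8102].


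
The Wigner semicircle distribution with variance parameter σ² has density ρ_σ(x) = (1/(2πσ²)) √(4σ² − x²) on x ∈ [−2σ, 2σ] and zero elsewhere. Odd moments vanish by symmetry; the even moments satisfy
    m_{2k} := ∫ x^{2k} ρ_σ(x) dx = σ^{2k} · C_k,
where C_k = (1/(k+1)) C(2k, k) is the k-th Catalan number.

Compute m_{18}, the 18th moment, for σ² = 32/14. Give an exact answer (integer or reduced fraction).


By the scaled semicircle moment identity, m_{2k} = σ^{2k} · C_k with k = 9.
C_9 = (1/(k+1)) · C(2k, k) = (1/10) · C(18, 9) = (1/10) · 48620 = 4862.
σ^{2k} = (σ²)^k = (32/14)^9 = 68719476736/40353607.

Therefore m_{18} = σ^{18} · C_9 = (68719476736/40353607) · 4862 = 334114095890432/40353607.


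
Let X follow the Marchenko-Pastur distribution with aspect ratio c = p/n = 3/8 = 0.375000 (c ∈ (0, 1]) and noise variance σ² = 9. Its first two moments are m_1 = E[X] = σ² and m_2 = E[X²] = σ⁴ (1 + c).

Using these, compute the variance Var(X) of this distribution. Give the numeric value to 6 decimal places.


m_1 = E[X] = σ² = 9, so m_1² = 81.
m_2 = E[X²] = σ⁴ (1 + c) = 81 · (1 + 0.375000) = 81 · 1.375000 = 111.375000.
(Note m_2 − m_1² simplifies to c · σ⁴ = 0.375000 · 81.)

Var(X) = m_2 − m_1² = 111.375000 − 81 = 30.375000.
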